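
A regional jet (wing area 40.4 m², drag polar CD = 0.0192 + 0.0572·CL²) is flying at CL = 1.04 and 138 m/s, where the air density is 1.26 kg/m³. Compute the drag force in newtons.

CD = 0.0192 + 0.0572 × 1.04² = 0.08107
D = ½ρv²S·CD = ½ × 1.26 × 138² × 40.4 × 0.08107 = 39300 N

D = 39300 N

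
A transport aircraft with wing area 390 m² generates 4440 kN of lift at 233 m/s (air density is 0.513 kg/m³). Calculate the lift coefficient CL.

CL = 0.818

From L = ½ρv²S·CL, rearranging gives CL = 2L/(ρv²S).
CL = 2 × 4.44×10^6 / (0.513 × 233² × 390) = 0.818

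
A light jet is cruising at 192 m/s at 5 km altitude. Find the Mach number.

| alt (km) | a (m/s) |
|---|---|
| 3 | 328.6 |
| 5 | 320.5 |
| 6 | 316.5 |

At 5 km, from the table: a = 320.5 m/s.
M = v/a = 192 / 320.5 = 0.599

M = 0.599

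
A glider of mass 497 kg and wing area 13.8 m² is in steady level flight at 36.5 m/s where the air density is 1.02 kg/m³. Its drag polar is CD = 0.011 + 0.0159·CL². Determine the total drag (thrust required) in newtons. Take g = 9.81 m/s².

Weight W = mg = 497 × 9.81 = 4875.6 N; in level flight L = W.
Dynamic pressure q = 0.5 × 1.02 × 36.5² = 679.4 Pa.
CL = W/(q·S) = 4875.6 / (679.4 × 13.8) = 0.52.
CD = 0.011 + 0.0159 × 0.52² = 0.0153.
D = q·S·CD = 679.4 × 13.8 × 0.0153 = 143.5 N

D = 143 N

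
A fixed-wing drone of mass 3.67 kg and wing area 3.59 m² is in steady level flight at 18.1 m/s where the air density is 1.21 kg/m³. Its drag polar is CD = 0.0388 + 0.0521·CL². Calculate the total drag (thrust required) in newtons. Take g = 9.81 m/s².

D = 27.7 N

Weight W = mg = 3.67 × 9.81 = 36.003 N; in level flight L = W.
q = ½ρv² = ½ × 1.21 × 18.1² = 198.2 Pa.
CL = 2W/(ρv²S) = 2×36.003/(1.21×18.1²×3.59) = 0.0506.
CD = 0.0388 + 0.0521 × 0.0506² = 0.03893.
D = q·S·CD = 198.2 × 3.59 × 0.03893 = 27.7 N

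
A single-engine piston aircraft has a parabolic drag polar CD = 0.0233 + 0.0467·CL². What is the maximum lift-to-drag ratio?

(L/D)max = 15.2

For CD = CD0 + K·CL², (L/D)max occurs at CL* = √(CD0/K) and equals 1/(2√(K·CD0)).
(L/D)max = 1/(2√(0.0467 × 0.0233)) = 1/(2 × 0.03299) = 15.2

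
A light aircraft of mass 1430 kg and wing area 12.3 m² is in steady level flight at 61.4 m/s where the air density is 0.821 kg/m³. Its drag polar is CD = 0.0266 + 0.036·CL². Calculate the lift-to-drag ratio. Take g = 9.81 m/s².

L/D = 16

Level flight ⇒ L = W = m·g = 1430 × 9.81 = 14028 N.
q = ½ρv² = ½ × 0.821 × 61.4² = 1548 Pa.
CL = 2W/(ρv²S) = 2×14028/(0.821×61.4²×12.3) = 0.737.
CD = 0.0266 + 0.036 × 0.737² = 0.04615.
L/D = CL/CD = 0.737 / 0.04615 = 16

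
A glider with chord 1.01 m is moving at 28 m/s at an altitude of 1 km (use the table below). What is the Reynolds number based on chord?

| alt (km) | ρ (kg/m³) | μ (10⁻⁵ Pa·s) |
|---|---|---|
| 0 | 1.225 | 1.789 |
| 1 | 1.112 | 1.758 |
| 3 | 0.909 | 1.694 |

At 1 km, from the table: ρ = 1.112 kg/m³, μ = 1.758×10⁻⁵ Pa·s.
Re = ρ·v·c/μ = 1.112 × 28 × 1.01 / (1.758×10⁻⁵) = 1.79×10^6

Re = 1.79×10^6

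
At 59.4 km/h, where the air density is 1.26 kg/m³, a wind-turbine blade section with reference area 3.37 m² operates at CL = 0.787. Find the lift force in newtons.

L = 455 N

Convert speed: v = 59.4 km/h ÷ 3.6 = 16.5 m/s.
Dynamic pressure q = ½ρv² = ½ × 1.26 × 16.5² = 171.5 Pa.
L = q·S·CL = 171.5 × 3.37 × 0.787 = 455 N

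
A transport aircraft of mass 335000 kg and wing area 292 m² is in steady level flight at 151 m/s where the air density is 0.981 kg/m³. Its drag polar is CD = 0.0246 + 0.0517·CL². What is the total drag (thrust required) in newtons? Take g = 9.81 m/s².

D = 2.51×10^5 N

In steady level flight, lift balances weight: W = mg = 335000 × 9.81 = 3.2864×10^6 N.
Dynamic pressure q = 0.5 × 0.981 × 151² = 11180 Pa.
CL = W/(q·S) = 3.2864×10^6 / (11180 × 292) = 1.006.
CD = 0.0246 + 0.0517 × 1.006² = 0.07696.
D = q·S·CD = 11180 × 292 × 0.07696 = 2.513×10^5 N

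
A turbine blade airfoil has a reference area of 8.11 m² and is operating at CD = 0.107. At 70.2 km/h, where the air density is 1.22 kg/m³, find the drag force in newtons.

Convert speed: v = 70.2 km/h ÷ 3.6 = 19.5 m/s.
D = ½ρv²S·CD = ½ × 1.22 × 19.5² × 8.11 × 0.107 = 201 N

D = 201 N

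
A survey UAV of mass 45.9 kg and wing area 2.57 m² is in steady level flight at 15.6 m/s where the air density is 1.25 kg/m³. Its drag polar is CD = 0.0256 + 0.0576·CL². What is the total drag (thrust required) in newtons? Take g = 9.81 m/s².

In steady level flight, lift balances weight: W = mg = 45.9 × 9.81 = 450.28 N.
Dynamic pressure q = 0.5 × 1.25 × 15.6² = 152.1 Pa.
Required CL = L/(qS) = 450.28/(152.1·2.57) = 1.152.
CD = 0.0256 + 0.0576 × 1.152² = 0.102.
D = q·S·CD = 152.1 × 2.57 × 0.102 = 39.88 N

D = 39.9 N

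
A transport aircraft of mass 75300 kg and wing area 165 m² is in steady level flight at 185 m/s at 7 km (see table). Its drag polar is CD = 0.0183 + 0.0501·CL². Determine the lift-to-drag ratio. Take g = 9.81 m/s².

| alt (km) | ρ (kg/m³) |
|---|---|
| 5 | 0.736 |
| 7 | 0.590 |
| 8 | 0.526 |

At 7 km, from the table: ρ = 0.590 kg/m³.
In steady level flight, lift balances weight: W = mg = 75300 × 9.81 = 7.3869×10^5 N.
q = ½ρv² = ½ × 0.59 × 185² = 10100 Pa.
CL = W/(q·S) = 7.3869×10^5 / (10100 × 165) = 0.4434.
CD = 0.0183 + 0.0501 × 0.4434² = 0.02815.
L/D = CL/CD = 0.4434 / 0.02815 = 15.8

L/D = 15.8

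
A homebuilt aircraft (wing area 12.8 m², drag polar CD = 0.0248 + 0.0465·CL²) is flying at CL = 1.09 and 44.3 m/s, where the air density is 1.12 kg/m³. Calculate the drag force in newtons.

D = 1130 N

CD = 0.0248 + 0.0465 × 1.09² = 0.08005
D = ½ρv²S·CD = ½ × 1.12 × 44.3² × 12.8 × 0.08005 = 1130 N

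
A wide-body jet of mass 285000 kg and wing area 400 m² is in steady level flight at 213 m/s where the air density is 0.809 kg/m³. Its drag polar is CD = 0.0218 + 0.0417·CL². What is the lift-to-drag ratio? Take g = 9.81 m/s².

Level flight ⇒ L = W = m·g = 285000 × 9.81 = 2.7958×10^6 N.
Dynamic pressure q = 0.5 × 0.809 × 213² = 18350 Pa.
Required CL = L/(qS) = 2.7958×10^6/(18350·400) = 0.3809.
CD = 0.0218 + 0.0417 × 0.3809² = 0.02785.
L/D = CL/CD = 0.3809 / 0.02785 = 13.7

L/D = 13.7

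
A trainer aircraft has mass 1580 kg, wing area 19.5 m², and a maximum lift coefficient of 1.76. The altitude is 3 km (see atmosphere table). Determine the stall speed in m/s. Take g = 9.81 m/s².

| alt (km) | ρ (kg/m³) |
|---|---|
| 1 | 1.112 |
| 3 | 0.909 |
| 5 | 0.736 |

At 3 km, from the table: ρ = 0.909 kg/m³.
Weight W = mg = 1580 × 9.81 = 15500 N.
From L = ½ρV²S·CL,max = W: V_stall = √(2W/(ρSCL,max)) = √(2·15500/(0.909·19.5·1.76))
V_stall = √993.7 = 31.5 m/s

V_stall = 31.5 m/s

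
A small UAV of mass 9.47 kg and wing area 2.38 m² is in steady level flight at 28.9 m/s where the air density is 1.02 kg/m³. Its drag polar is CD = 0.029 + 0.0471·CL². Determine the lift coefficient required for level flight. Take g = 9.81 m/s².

CL = 0.0916

In steady level flight, lift balances weight: W = mg = 9.47 × 9.81 = 92.901 N.
q = ½ρv² = ½ × 1.02 × 28.9² = 426 Pa.
Required CL = L/(qS) = 92.901/(426·2.38) = 0.09164.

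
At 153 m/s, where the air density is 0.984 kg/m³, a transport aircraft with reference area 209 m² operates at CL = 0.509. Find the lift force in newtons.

L = 1.23×10^6 N

L = ½ρv²S·CL = ½ × 0.984 × 153² × 209 × 0.509 = 1.23×10^6 N ≈ 1230 kN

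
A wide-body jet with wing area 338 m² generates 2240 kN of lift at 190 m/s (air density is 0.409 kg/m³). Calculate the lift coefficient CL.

From L = ½ρv²S·CL, rearranging gives CL = 2L/(ρv²S).
CL = 2 × 2.24×10^6 / (0.409 × 190² × 338) = 0.898

CL = 0.898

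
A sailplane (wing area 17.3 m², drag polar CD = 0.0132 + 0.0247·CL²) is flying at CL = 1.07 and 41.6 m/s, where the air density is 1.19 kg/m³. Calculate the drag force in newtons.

D = 739 N

CD = 0.0132 + 0.0247 × 1.07² = 0.04148
D = ½ρv²S·CD = ½ × 1.19 × 41.6² × 17.3 × 0.04148 = 739 N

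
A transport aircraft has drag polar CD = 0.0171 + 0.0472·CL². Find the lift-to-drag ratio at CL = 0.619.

CD = 0.0171 + 0.0472 × 0.619² = 0.03519
L/D = CL/CD = 0.619 / 0.03519 = 17.6

L/D = 17.6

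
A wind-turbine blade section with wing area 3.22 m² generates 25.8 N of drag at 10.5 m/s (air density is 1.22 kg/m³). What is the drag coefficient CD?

CD = 0.119

From D = ½ρv²S·CD, rearranging gives CD = 2D/(ρv²S).
CD = 2 × 25.8 / (1.22 × 10.5² × 3.22) = 0.119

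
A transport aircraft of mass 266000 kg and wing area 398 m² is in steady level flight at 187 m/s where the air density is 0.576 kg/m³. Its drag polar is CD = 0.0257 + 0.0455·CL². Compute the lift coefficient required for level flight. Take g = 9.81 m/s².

Level flight ⇒ L = W = m·g = 266000 × 9.81 = 2.6095×10^6 N.
q = ½ρv² = ½ × 0.576 × 187² = 10070 Pa.
Required CL = L/(qS) = 2.6095×10^6/(10070·398) = 0.651.

CL = 0.651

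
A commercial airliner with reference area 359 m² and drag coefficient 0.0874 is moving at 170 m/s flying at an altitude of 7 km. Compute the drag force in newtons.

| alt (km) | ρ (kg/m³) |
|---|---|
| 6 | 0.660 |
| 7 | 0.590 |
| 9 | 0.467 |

At 7 km, from the table: ρ = 0.590 kg/m³.
Dynamic pressure q = ½ρv² = ½ × 0.59 × 170² = 8526 Pa.
D = q·S·CD = 8526 × 359 × 0.0874 = 2.68×10^5 N ≈ 268 kN

D = 2.68×10^5 N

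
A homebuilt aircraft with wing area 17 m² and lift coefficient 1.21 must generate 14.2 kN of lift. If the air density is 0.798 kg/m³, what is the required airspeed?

L = ½ρv²S·CL ⇒ v = √(2L/(ρ·S·CL))
v = √(2 × 14200 / (0.798 × 17 × 1.21)) = √1730 = 41.6 m/s

v = 41.6 m/s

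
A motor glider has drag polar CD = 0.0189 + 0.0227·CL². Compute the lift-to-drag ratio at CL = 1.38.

L/D = 22.2

CD = 0.0189 + 0.0227 × 1.38² = 0.06213
L/D = CL/CD = 1.38 / 0.06213 = 22.2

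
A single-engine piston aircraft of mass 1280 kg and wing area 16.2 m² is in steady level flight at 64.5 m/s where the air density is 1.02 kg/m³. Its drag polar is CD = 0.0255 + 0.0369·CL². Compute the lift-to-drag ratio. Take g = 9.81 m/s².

Level flight ⇒ L = W = m·g = 1280 × 9.81 = 12557 N.
q = ½ρv² = ½ × 1.02 × 64.5² = 2122 Pa.
Required CL = L/(qS) = 12557/(2122·16.2) = 0.3653.
CD = 0.0255 + 0.0369 × 0.3653² = 0.03042.
L/D = CL/CD = 0.3653 / 0.03042 = 12

L/D = 12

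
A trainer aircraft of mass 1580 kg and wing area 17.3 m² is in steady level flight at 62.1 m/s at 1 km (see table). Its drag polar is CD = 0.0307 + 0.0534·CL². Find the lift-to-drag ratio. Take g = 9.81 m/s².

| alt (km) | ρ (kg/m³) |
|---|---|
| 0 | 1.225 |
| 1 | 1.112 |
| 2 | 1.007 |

L/D = 10.4

At 1 km, from the table: ρ = 1.112 kg/m³.
In steady level flight, lift balances weight: W = mg = 1580 × 9.81 = 15500 N.
Dynamic pressure q = 0.5 × 1.112 × 62.1² = 2144 Pa.
Required CL = L/(qS) = 15500/(2144·17.3) = 0.4179.
CD = 0.0307 + 0.0534 × 0.4179² = 0.04002.
L/D = CL/CD = 0.4179 / 0.04002 = 10.4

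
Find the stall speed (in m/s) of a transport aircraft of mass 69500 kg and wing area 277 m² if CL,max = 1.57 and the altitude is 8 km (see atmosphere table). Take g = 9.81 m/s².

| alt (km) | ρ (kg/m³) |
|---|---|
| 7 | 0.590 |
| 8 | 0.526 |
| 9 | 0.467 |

V_stall = 77.2 m/s

At 8 km, from the table: ρ = 0.526 kg/m³.
Weight W = mg = 69500 × 9.81 = 6.818×10^5 N.
V_stall = √(2W/(ρ·S·CL,max)) = √(2 × 6.818×10^5 / (0.526 × 277 × 1.57))
V_stall = √5961 = 77.2 m/s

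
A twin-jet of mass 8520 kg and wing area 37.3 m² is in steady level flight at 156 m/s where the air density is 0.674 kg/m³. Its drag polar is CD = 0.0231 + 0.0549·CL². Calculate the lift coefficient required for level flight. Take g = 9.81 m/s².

Weight W = mg = 8520 × 9.81 = 83581 N; in level flight L = W.
q = ½ρv² = ½ × 0.674 × 156² = 8201 Pa.
CL = W/(q·S) = 83581 / (8201 × 37.3) = 0.2732.

CL = 0.273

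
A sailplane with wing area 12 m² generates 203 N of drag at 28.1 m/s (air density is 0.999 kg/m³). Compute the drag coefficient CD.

CD = 0.0429

From D = ½ρv²S·CD, rearranging gives CD = 2D/(ρv²S).
CD = 2 × 203 / (0.999 × 28.1² × 12) = 0.0429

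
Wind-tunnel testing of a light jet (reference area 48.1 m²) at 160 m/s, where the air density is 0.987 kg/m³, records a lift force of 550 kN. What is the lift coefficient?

From L = ½ρv²S·CL, rearranging gives CL = 2L/(ρv²S).
CL = 2 × 5.5×10^5 / (0.987 × 160² × 48.1) = 0.905

CL = 0.905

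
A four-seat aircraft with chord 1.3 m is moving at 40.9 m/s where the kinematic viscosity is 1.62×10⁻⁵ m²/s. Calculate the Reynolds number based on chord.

Re = v·c/ν = 40.9 × 1.3 / (1.62×10⁻⁵) = 3.28×10^6

Re = 3.28×10^6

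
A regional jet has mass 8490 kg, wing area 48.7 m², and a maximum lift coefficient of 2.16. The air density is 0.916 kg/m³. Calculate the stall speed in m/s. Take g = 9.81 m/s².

Weight W = mg = 8490 × 9.81 = 83290 N.
From L = ½ρV²S·CL,max = W: V_stall = √(2W/(ρSCL,max)) = √(2·83290/(0.916·48.7·2.16))
V_stall = √1729 = 41.6 m/s

V_stall = 41.6 m/s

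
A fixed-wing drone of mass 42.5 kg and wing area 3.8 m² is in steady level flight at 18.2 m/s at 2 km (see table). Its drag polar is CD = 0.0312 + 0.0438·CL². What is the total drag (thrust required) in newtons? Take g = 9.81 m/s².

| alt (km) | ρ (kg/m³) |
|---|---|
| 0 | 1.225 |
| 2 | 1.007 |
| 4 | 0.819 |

At 2 km, from the table: ρ = 1.007 kg/m³.
Level flight ⇒ L = W = m·g = 42.5 × 9.81 = 416.93 N.
q = ½ρv² = ½ × 1.007 × 18.2² = 166.8 Pa.
CL = 2W/(ρv²S) = 2×416.93/(1.007×18.2²×3.8) = 0.6579.
CD = 0.0312 + 0.0438 × 0.6579² = 0.05016.
D = q·S·CD = 166.8 × 3.8 × 0.05016 = 31.79 N

D = 31.8 N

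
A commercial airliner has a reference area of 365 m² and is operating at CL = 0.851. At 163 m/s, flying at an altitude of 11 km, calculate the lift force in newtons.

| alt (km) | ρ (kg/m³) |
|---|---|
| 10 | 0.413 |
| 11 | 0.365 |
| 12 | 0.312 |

At 11 km, from the table: ρ = 0.365 kg/m³.
Dynamic pressure q = ½ρv² = ½ × 0.365 × 163² = 4849 Pa.
L = q·S·CL = 4849 × 365 × 0.851 = 1.51×10^6 N ≈ 1510 kN

L = 1.51×10^6 N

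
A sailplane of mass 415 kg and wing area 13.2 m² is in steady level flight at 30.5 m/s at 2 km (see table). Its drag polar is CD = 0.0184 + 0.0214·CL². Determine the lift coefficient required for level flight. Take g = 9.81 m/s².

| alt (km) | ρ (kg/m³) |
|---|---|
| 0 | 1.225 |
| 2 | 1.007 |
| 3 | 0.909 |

At 2 km, from the table: ρ = 1.007 kg/m³.
Level flight ⇒ L = W = m·g = 415 × 9.81 = 4071.2 N.
Dynamic pressure q = 0.5 × 1.007 × 30.5² = 468.4 Pa.
Required CL = L/(qS) = 4071.2/(468.4·13.2) = 0.6585.

CL = 0.658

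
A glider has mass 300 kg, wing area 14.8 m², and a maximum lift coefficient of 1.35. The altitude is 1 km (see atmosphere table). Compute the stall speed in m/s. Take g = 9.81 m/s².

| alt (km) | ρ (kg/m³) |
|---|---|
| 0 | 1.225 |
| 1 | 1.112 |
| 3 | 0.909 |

V_stall = 16.3 m/s

At 1 km, from the table: ρ = 1.112 kg/m³.
Weight W = mg = 300 × 9.81 = 2943 N.
V_stall = √(2W/(ρ·S·CL,max)) = √(2 × 2943 / (1.112 × 14.8 × 1.35))
V_stall = √264.9 = 16.3 m/s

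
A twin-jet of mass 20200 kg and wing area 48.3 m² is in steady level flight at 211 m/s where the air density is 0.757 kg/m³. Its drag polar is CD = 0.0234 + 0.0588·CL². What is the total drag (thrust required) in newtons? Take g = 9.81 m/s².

D = 21900 N

Weight W = mg = 20200 × 9.81 = 1.9816×10^5 N; in level flight L = W.
q = ½ρv² = ½ × 0.757 × 211² = 16850 Pa.
CL = W/(q·S) = 1.9816×10^5 / (16850 × 48.3) = 0.2435.
CD = 0.0234 + 0.0588 × 0.2435² = 0.02689.
D = q·S·CD = 16850 × 48.3 × 0.02689 = 21880 N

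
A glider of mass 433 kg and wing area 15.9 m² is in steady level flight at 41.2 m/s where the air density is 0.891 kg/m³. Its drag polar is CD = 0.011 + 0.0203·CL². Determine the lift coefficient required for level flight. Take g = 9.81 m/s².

CL = 0.353

In steady level flight, lift balances weight: W = mg = 433 × 9.81 = 4247.7 N.
q = ½ρv² = ½ × 0.891 × 41.2² = 756.2 Pa.
CL = W/(q·S) = 4247.7 / (756.2 × 15.9) = 0.3533.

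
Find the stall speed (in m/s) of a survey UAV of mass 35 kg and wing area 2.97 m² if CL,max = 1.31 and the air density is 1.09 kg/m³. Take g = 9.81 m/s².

V_stall = 12.7 m/s

Weight W = mg = 35 × 9.81 = 343.4 N.
V_stall = √(2W/(ρ·S·CL,max)) = √(2 × 343.4 / (1.09 × 2.97 × 1.31))
V_stall = √161.9 = 12.7 m/s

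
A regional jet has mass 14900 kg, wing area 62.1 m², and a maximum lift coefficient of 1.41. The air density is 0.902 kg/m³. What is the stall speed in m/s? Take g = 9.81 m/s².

V_stall = 60.8 m/s

At stall, lift equals weight: L = W = m·g = 14900 × 9.81 = 1.462×10^5 N.
V_stall = √(2W/(ρ·S·CL,max)) = √(2 × 1.462×10^5 / (0.902 × 62.1 × 1.41))
V_stall = √3701 = 60.8 m/s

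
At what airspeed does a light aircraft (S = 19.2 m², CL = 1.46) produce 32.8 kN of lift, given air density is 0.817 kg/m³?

v = 53.5 m/s

L = ½ρv²S·CL ⇒ v = √(2L/(ρ·S·CL))
v = √(2 × 32800 / (0.817 × 19.2 × 1.46)) = √2864 = 53.5 m/s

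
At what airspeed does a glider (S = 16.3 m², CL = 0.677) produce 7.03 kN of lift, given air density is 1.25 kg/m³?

L = ½ρv²S·CL ⇒ v = √(2L/(ρ·S·CL))
v = √(2 × 7030 / (1.25 × 16.3 × 0.677)) = √1019 = 31.9 m/s

v = 31.9 m/s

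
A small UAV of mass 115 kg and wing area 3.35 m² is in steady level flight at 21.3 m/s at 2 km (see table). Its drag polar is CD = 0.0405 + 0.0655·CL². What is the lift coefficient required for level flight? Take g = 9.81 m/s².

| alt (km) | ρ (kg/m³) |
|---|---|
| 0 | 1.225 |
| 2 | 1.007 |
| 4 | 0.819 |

CL = 1.47

At 2 km, from the table: ρ = 1.007 kg/m³.
Weight W = mg = 115 × 9.81 = 1128.2 N; in level flight L = W.
Dynamic pressure q = 0.5 × 1.007 × 21.3² = 228.4 Pa.
CL = 2W/(ρv²S) = 2×1128.2/(1.007×21.3²×3.35) = 1.474.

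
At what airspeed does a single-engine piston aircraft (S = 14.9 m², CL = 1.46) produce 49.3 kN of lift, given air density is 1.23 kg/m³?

L = ½ρv²S·CL ⇒ v = √(2L/(ρ·S·CL))
v = √(2 × 49300 / (1.23 × 14.9 × 1.46)) = √3685 = 60.7 m/s

v = 60.7 m/s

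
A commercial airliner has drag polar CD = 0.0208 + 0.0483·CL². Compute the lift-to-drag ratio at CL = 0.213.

L/D = 9.26

CD = 0.0208 + 0.0483 × 0.213² = 0.02299
L/D = CL/CD = 0.213 / 0.02299 = 9.26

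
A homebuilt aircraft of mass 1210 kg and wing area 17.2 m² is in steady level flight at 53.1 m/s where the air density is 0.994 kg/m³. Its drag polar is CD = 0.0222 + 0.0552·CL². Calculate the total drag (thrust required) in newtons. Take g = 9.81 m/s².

D = 858 N

Level flight ⇒ L = W = m·g = 1210 × 9.81 = 11870 N.
q = ½ρv² = ½ × 0.994 × 53.1² = 1401 Pa.
CL = 2W/(ρv²S) = 2×11870/(0.994×53.1²×17.2) = 0.4925.
CD = 0.0222 + 0.0552 × 0.4925² = 0.03559.
D = q·S·CD = 1401 × 17.2 × 0.03559 = 857.8 N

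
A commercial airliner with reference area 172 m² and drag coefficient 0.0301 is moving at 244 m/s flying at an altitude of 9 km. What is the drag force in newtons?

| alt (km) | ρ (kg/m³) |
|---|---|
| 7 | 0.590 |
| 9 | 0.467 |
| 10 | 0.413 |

At 9 km, from the table: ρ = 0.467 kg/m³.
Dynamic pressure q = ½ρv² = ½ × 0.467 × 244² = 13900 Pa.
D = q·S·CD = 13900 × 172 × 0.0301 = 72000 N ≈ 72 kN

D = 72000 N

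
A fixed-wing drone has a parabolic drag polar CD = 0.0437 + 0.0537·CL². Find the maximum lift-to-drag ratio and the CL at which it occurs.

For CD = CD0 + K·CL², (L/D)max occurs at CL* = √(CD0/K) and equals 1/(2√(K·CD0)).
(L/D)max = 1/(2√(0.0537 × 0.0437)) = 1/(2 × 0.04844) = 10.3
CL* = √(0.0437/0.0537) = 0.902

(L/D)max = 10.3, at CL = 0.902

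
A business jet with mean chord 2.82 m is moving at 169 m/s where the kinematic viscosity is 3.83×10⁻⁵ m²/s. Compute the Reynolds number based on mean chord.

Re = v·c/ν = 169 × 2.82 / (3.83×10⁻⁵) = 1.24×10^7

Re = 1.24×10^7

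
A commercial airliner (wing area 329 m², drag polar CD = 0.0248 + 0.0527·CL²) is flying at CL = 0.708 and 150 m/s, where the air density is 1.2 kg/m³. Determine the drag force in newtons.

D = 2.27×10^5 N

CD = 0.0248 + 0.0527 × 0.708² = 0.05122
D = ½ρv²S·CD = ½ × 1.2 × 150² × 329 × 0.05122 = 2.27×10^5 N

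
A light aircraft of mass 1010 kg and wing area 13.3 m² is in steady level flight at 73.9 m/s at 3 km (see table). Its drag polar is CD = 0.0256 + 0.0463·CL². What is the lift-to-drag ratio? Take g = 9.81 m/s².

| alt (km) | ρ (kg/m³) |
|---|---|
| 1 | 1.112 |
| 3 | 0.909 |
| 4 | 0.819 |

L/D = 10.1

At 3 km, from the table: ρ = 0.909 kg/m³.
In steady level flight, lift balances weight: W = mg = 1010 × 9.81 = 9908.1 N.
Dynamic pressure q = 0.5 × 0.909 × 73.9² = 2482 Pa.
CL = W/(q·S) = 9908.1 / (2482 × 13.3) = 0.3001.
CD = 0.0256 + 0.0463 × 0.3001² = 0.02977.
L/D = CL/CD = 0.3001 / 0.02977 = 10.1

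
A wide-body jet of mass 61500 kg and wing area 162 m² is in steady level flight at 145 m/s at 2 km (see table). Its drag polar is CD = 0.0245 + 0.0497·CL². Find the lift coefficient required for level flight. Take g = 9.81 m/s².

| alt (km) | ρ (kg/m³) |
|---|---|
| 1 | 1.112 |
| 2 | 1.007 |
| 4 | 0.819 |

CL = 0.352

At 2 km, from the table: ρ = 1.007 kg/m³.
Weight W = mg = 61500 × 9.81 = 6.0332×10^5 N; in level flight L = W.
Dynamic pressure q = 0.5 × 1.007 × 145² = 10590 Pa.
Required CL = L/(qS) = 6.0332×10^5/(10590·162) = 0.3518.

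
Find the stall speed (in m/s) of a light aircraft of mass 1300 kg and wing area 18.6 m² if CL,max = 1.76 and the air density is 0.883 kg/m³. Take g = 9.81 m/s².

V_stall = 29.7 m/s

Stall occurs when L = W at CL,max. W = mg = 1300 × 9.81 = 12750 N.
V_stall = √(2W/(ρ·S·CL,max)) = √(2 × 12750 / (0.883 × 18.6 × 1.76))
V_stall = √882.4 = 29.7 m/s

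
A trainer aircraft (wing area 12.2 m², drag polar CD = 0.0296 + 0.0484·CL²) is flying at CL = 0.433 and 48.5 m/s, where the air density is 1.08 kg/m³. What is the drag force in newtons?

D = 599 N

CD = 0.0296 + 0.0484 × 0.433² = 0.03867
D = ½ρv²S·CD = ½ × 1.08 × 48.5² × 12.2 × 0.03867 = 599 N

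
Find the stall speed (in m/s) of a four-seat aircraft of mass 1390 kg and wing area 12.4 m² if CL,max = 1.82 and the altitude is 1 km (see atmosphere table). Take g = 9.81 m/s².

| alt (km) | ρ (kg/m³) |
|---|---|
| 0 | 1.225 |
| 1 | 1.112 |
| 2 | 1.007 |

V_stall = 33 m/s

At 1 km, from the table: ρ = 1.112 kg/m³.
At stall, lift equals weight: L = W = m·g = 1390 × 9.81 = 13640 N.
From L = ½ρV²S·CL,max = W: V_stall = √(2W/(ρSCL,max)) = √(2·13640/(1.112·12.4·1.82))
V_stall = √1087 = 33 m/s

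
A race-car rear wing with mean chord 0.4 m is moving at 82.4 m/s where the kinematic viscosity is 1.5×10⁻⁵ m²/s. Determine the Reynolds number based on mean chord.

Re = v·c/ν = 82.4 × 0.4 / (1.5×10⁻⁵) = 2.2×10^6

Re = 2.2×10^6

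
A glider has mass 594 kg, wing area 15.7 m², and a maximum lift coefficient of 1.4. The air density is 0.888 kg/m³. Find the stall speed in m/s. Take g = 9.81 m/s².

V_stall = 24.4 m/s

At stall, lift equals weight: L = W = m·g = 594 × 9.81 = 5827 N.
From L = ½ρV²S·CL,max = W: V_stall = √(2W/(ρSCL,max)) = √(2·5827/(0.888·15.7·1.4))
V_stall = √597.1 = 24.4 m/s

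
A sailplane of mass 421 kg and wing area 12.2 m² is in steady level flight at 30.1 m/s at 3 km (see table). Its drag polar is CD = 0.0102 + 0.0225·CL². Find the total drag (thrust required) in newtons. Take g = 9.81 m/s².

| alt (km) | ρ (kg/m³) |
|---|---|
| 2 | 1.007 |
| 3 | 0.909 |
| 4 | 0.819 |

At 3 km, from the table: ρ = 0.909 kg/m³.
Level flight ⇒ L = W = m·g = 421 × 9.81 = 4130 N.
q = ½ρv² = ½ × 0.909 × 30.1² = 411.8 Pa.
CL = W/(q·S) = 4130 / (411.8 × 12.2) = 0.8221.
CD = 0.0102 + 0.0225 × 0.8221² = 0.02541.
D = q·S·CD = 411.8 × 12.2 × 0.02541 = 127.6 N

D = 128 N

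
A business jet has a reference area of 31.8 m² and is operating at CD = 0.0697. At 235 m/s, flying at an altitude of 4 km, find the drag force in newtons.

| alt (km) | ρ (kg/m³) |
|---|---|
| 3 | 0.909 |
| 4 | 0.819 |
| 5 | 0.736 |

At 4 km, from the table: ρ = 0.819 kg/m³.
Dynamic pressure q = ½ρv² = ½ × 0.819 × 235² = 22610 Pa.
D = q·S·CD = 22610 × 31.8 × 0.0697 = 50100 N ≈ 50.1 kN

D = 50100 N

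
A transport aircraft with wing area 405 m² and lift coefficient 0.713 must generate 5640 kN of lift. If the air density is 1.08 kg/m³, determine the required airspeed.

L = ½ρv²S·CL ⇒ v = √(2L/(ρ·S·CL))
v = √(2 × 5.64×10^6 / (1.08 × 405 × 0.713)) = √36170 = 190 m/s

v = 190 m/s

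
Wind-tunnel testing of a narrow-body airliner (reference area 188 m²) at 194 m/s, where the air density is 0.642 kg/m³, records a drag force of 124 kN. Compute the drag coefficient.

CD = 0.0546

From D = ½ρv²S·CD, rearranging gives CD = 2D/(ρv²S).
CD = 2 × 1.24×10^5 / (0.642 × 194² × 188) = 0.0546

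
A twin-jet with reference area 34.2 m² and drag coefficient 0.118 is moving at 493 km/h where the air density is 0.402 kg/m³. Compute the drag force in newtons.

D = 15200 N

Convert speed: v = 493 km/h ÷ 3.6 = 136.9 m/s.
D = ½ρv²S·CD = ½ × 0.402 × 136.9² × 34.2 × 0.118 = 15200 N ≈ 15.2 kN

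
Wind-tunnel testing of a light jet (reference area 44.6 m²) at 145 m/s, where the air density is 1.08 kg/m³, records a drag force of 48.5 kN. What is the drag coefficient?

From D = ½ρv²S·CD, rearranging gives CD = 2D/(ρv²S).
CD = 2 × 48500 / (1.08 × 145² × 44.6) = 0.0958

CD = 0.0958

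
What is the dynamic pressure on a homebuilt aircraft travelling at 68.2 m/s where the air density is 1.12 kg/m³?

q = 2600 Pa

q = ½ρv² = ½ × 1.12 × 68.2² = 2600 Pa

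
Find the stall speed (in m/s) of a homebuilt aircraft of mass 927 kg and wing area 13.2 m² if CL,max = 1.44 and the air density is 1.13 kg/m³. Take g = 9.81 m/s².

V_stall = 29.1 m/s

At stall, lift equals weight: L = W = m·g = 927 × 9.81 = 9094 N.
From L = ½ρV²S·CL,max = W: V_stall = √(2W/(ρSCL,max)) = √(2·9094/(1.13·13.2·1.44))
V_stall = √846.8 = 29.1 m/s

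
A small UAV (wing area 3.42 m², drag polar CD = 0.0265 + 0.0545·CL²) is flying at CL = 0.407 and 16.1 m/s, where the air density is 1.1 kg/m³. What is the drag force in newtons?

D = 17.3 N

CD = 0.0265 + 0.0545 × 0.407² = 0.03553
D = ½ρv²S·CD = ½ × 1.1 × 16.1² × 3.42 × 0.03553 = 17.3 N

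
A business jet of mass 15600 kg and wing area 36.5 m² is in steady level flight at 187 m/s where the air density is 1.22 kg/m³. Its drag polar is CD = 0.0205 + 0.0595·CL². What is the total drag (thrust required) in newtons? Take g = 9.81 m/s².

D = 17800 N

In steady level flight, lift balances weight: W = mg = 15600 × 9.81 = 1.5304×10^5 N.
Dynamic pressure q = 0.5 × 1.22 × 187² = 21330 Pa.
Required CL = L/(qS) = 1.5304×10^5/(21330·36.5) = 0.1966.
CD = 0.0205 + 0.0595 × 0.1966² = 0.0228.
D = q·S·CD = 21330 × 36.5 × 0.0228 = 17750 N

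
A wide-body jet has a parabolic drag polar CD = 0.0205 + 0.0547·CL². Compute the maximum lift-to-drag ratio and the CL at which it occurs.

For CD = CD0 + K·CL², (L/D)max occurs at CL* = √(CD0/K) and equals 1/(2√(K·CD0)).
(L/D)max = 1/(2√(0.0547 × 0.0205)) = 1/(2 × 0.03349) = 14.9
CL* = √(0.0205/0.0547) = 0.612

(L/D)max = 14.9, at CL = 0.612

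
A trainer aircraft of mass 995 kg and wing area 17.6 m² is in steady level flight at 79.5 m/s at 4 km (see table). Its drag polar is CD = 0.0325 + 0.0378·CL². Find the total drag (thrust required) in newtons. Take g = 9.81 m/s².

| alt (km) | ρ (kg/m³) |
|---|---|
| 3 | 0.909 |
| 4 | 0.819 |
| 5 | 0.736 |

At 4 km, from the table: ρ = 0.819 kg/m³.
Level flight ⇒ L = W = m·g = 995 × 9.81 = 9761 N.
Dynamic pressure q = 0.5 × 0.819 × 79.5² = 2588 Pa.
Required CL = L/(qS) = 9761/(2588·17.6) = 0.2143.
CD = 0.0325 + 0.0378 × 0.2143² = 0.03424.
D = q·S·CD = 2588 × 17.6 × 0.03424 = 1559 N

D = 1560 N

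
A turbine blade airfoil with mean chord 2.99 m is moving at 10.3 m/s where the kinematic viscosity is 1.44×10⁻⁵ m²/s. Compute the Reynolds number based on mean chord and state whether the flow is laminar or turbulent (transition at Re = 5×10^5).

Re = 2.14×10^6 (turbulent)

Re = v·c/ν = 10.3 × 2.99 / (1.44×10⁻⁵) = 2.14×10^6
Since 2.14×10^6 > 5×10^5, the flow is turbulent.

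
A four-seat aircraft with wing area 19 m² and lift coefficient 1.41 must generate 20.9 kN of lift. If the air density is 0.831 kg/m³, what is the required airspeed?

v = 43.3 m/s

L = ½ρv²S·CL ⇒ v = √(2L/(ρ·S·CL))
v = √(2 × 20900 / (0.831 × 19 × 1.41)) = √1878 = 43.3 m/s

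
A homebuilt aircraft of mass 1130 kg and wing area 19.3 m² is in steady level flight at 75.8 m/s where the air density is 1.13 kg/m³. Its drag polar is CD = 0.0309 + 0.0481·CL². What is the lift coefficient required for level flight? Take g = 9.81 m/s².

CL = 0.177

Weight W = mg = 1130 × 9.81 = 11085 N; in level flight L = W.
q = ½ρv² = ½ × 1.13 × 75.8² = 3246 Pa.
CL = 2W/(ρv²S) = 2×11085/(1.13×75.8²×19.3) = 0.1769.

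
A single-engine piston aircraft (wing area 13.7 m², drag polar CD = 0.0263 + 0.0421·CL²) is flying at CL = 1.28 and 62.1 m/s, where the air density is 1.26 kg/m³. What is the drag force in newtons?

CD = 0.0263 + 0.0421 × 1.28² = 0.09528
D = ½ρv²S·CD = ½ × 1.26 × 62.1² × 13.7 × 0.09528 = 3170 N

D = 3170 N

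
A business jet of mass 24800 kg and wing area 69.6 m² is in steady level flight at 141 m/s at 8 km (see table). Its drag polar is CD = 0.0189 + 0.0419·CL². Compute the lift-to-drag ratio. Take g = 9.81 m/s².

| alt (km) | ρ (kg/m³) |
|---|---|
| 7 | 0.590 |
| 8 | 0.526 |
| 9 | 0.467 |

L/D = 17.8

At 8 km, from the table: ρ = 0.526 kg/m³.
In steady level flight, lift balances weight: W = mg = 24800 × 9.81 = 2.4329×10^5 N.
Dynamic pressure q = 0.5 × 0.526 × 141² = 5229 Pa.
Required CL = L/(qS) = 2.4329×10^5/(5229·69.6) = 0.6685.
CD = 0.0189 + 0.0419 × 0.6685² = 0.03763.
L/D = CL/CD = 0.6685 / 0.03763 = 17.8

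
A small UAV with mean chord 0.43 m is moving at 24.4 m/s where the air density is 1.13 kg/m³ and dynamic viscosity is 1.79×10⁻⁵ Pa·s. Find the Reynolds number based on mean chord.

Re = ρ·v·c/μ = 1.13 × 24.4 × 0.43 / (1.79×10⁻⁵) = 6.62×10^5

Re = 6.62×10^5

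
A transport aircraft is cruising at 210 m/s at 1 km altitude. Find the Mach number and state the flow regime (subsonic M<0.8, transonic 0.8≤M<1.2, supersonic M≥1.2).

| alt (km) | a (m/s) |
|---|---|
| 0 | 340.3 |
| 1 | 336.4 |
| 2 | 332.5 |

At 1 km, from the table: a = 336.4 m/s.
M = v/a = 210 / 336.4 = 0.624
M = 0.624 → subsonic.

M = 0.624 (subsonic)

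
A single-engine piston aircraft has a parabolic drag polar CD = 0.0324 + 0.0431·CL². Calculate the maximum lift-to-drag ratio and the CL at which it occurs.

(L/D)max = 13.4, at CL = 0.867

For CD = CD0 + K·CL², (L/D)max occurs at CL* = √(CD0/K) and equals 1/(2√(K·CD0)).
(L/D)max = 1/(2√(0.0431 × 0.0324)) = 1/(2 × 0.03737) = 13.4
CL* = √(0.0324/0.0431) = 0.867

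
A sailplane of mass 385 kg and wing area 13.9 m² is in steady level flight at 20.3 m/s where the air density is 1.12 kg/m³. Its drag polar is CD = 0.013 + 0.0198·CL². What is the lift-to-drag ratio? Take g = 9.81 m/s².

In steady level flight, lift balances weight: W = mg = 385 × 9.81 = 3776.9 N.
Dynamic pressure q = 0.5 × 1.12 × 20.3² = 230.8 Pa.
CL = 2W/(ρv²S) = 2×3776.9/(1.12×20.3²×13.9) = 1.177.
CD = 0.013 + 0.0198 × 1.177² = 0.04045.
L/D = CL/CD = 1.177 / 0.04045 = 29.1

L/D = 29.1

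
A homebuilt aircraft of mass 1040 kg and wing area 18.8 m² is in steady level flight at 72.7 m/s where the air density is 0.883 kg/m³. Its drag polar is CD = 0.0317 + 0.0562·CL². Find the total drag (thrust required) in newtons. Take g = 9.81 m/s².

In steady level flight, lift balances weight: W = mg = 1040 × 9.81 = 10202 N.
Dynamic pressure q = 0.5 × 0.883 × 72.7² = 2333 Pa.
CL = 2W/(ρv²S) = 2×10202/(0.883×72.7²×18.8) = 0.2326.
CD = 0.0317 + 0.0562 × 0.2326² = 0.03474.
D = q·S·CD = 2333 × 18.8 × 0.03474 = 1524 N

D = 1520 N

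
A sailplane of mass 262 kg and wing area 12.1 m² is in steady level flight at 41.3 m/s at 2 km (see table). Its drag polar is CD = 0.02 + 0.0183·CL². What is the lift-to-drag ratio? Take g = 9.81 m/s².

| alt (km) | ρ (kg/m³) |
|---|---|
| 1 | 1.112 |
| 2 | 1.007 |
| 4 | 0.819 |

L/D = 11.7

At 2 km, from the table: ρ = 1.007 kg/m³.
Weight W = mg = 262 × 9.81 = 2570.2 N; in level flight L = W.
Dynamic pressure q = 0.5 × 1.007 × 41.3² = 858.8 Pa.
CL = 2W/(ρv²S) = 2×2570.2/(1.007×41.3²×12.1) = 0.2473.
CD = 0.02 + 0.0183 × 0.2473² = 0.02112.
L/D = CL/CD = 0.2473 / 0.02112 = 11.7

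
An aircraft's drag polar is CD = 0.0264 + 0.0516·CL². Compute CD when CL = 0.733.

CD = 0.0541

CD = 0.0264 + 0.0516 × 0.733² = 0.0264 + 0.02772 = 0.0541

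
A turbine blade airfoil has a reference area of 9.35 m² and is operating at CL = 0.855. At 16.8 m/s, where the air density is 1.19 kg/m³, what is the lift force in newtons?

L = ½ρv²S·CL = ½ × 1.19 × 16.8² × 9.35 × 0.855 = 1340 N

L = 1340 N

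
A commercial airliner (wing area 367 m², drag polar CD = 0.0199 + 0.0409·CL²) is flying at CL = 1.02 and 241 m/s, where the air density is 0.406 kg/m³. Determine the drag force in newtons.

D = 2.7×10^5 N

CD = 0.0199 + 0.0409 × 1.02² = 0.06245
D = ½ρv²S·CD = ½ × 0.406 × 241² × 367 × 0.06245 = 2.7×10^5 N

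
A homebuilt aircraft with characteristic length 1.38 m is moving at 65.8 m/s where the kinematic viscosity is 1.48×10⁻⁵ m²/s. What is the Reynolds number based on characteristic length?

Re = 6.14×10^6

Re = v·c/ν = 65.8 × 1.38 / (1.48×10⁻⁵) = 6.14×10^6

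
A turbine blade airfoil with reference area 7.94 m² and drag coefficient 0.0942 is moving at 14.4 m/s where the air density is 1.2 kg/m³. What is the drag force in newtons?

D = ½ρv²S·CD = ½ × 1.2 × 14.4² × 7.94 × 0.0942 = 93.1 N

D = 93.1 N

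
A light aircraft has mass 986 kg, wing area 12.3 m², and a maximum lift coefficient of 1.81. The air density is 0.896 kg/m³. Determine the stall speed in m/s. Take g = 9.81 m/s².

V_stall = 31.1 m/s

At stall, lift equals weight: L = W = m·g = 986 × 9.81 = 9673 N.
From L = ½ρV²S·CL,max = W: V_stall = √(2W/(ρSCL,max)) = √(2·9673/(0.896·12.3·1.81))
V_stall = √969.8 = 31.1 m/s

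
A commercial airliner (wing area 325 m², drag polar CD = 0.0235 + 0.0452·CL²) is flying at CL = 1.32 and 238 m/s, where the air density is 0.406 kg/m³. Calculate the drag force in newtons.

CD = 0.0235 + 0.0452 × 1.32² = 0.1023
D = ½ρv²S·CD = ½ × 0.406 × 238² × 325 × 0.1023 = 3.82×10^5 N

D = 3.82×10^5 N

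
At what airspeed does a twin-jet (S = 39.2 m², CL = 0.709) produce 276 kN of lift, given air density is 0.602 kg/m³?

L = ½ρv²S·CL ⇒ v = √(2L/(ρ·S·CL))
v = √(2 × 2.76×10^5 / (0.602 × 39.2 × 0.709)) = √32990 = 182 m/s

v = 182 m/s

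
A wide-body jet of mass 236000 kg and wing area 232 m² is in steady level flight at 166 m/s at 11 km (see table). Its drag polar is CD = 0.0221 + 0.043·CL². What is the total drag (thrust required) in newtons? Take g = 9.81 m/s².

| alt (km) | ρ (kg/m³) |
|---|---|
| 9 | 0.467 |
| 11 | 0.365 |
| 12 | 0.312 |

D = 2.23×10^5 N

At 11 km, from the table: ρ = 0.365 kg/m³.
Level flight ⇒ L = W = m·g = 236000 × 9.81 = 2.3152×10^6 N.
Dynamic pressure q = 0.5 × 0.365 × 166² = 5029 Pa.
Required CL = L/(qS) = 2.3152×10^6/(5029·232) = 1.984.
CD = 0.0221 + 0.043 × 1.984² = 0.1914.
D = q·S·CD = 5029 × 232 × 0.1914 = 2.233×10^5 N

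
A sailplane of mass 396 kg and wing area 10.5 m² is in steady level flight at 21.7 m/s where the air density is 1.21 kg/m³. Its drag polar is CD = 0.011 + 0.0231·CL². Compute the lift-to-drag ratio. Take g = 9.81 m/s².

Level flight ⇒ L = W = m·g = 396 × 9.81 = 3884.8 N.
Dynamic pressure q = 0.5 × 1.21 × 21.7² = 284.9 Pa.
CL = W/(q·S) = 3884.8 / (284.9 × 10.5) = 1.299.
CD = 0.011 + 0.0231 × 1.299² = 0.04996.
L/D = CL/CD = 1.299 / 0.04996 = 26

L/D = 26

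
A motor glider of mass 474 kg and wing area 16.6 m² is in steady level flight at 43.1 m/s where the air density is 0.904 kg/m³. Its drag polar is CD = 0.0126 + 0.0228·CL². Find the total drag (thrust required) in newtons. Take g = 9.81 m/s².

D = 211 N

Level flight ⇒ L = W = m·g = 474 × 9.81 = 4649.9 N.
q = ½ρv² = ½ × 0.904 × 43.1² = 839.6 Pa.
Required CL = L/(qS) = 4649.9/(839.6·16.6) = 0.3336.
CD = 0.0126 + 0.0228 × 0.3336² = 0.01514.
D = q·S·CD = 839.6 × 16.6 × 0.01514 = 211 N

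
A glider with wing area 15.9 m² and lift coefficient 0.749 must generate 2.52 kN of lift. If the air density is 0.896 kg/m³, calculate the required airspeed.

L = ½ρv²S·CL ⇒ v = √(2L/(ρ·S·CL))
v = √(2 × 2520 / (0.896 × 15.9 × 0.749)) = √472.3 = 21.7 m/s

v = 21.7 m/s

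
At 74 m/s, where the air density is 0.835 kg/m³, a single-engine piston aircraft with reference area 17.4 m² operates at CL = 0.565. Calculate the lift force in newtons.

L = ½ρv²S·CL = ½ × 0.835 × 74² × 17.4 × 0.565 = 22500 N ≈ 22.5 kN

L = 22500 N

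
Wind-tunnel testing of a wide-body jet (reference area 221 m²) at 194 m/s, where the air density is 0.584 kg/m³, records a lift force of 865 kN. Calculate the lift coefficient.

From L = ½ρv²S·CL, rearranging gives CL = 2L/(ρv²S).
CL = 2 × 8.65×10^5 / (0.584 × 194² × 221) = 0.356

CL = 0.356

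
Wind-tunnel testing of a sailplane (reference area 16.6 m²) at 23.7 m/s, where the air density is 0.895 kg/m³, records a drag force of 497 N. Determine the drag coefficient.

From D = ½ρv²S·CD, rearranging gives CD = 2D/(ρv²S).
CD = 2 × 497 / (0.895 × 23.7² × 16.6) = 0.119

CD = 0.119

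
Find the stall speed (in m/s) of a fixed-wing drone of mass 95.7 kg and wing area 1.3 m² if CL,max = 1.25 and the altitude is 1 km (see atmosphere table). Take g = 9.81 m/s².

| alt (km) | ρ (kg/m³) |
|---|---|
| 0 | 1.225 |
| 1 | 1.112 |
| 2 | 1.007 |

V_stall = 32.2 m/s

At 1 km, from the table: ρ = 1.112 kg/m³.
At stall, lift equals weight: L = W = m·g = 95.7 × 9.81 = 938.8 N.
V_stall = √(2W/(ρ·S·CL,max)) = √(2 × 938.8 / (1.112 × 1.3 × 1.25))
V_stall = √1039 = 32.2 m/s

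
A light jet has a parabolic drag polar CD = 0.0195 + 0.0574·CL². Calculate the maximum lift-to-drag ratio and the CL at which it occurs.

(L/D)max = 14.9, at CL = 0.583

For CD = CD0 + K·CL², (L/D)max occurs at CL* = √(CD0/K) and equals 1/(2√(K·CD0)).
(L/D)max = 1/(2√(0.0574 × 0.0195)) = 1/(2 × 0.03346) = 14.9
CL* = √(0.0195/0.0574) = 0.583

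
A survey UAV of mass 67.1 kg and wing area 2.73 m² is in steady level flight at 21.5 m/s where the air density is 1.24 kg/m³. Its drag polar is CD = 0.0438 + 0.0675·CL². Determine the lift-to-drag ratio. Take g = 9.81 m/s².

L/D = 9.19

Level flight ⇒ L = W = m·g = 67.1 × 9.81 = 658.25 N.
q = ½ρv² = ½ × 1.24 × 21.5² = 286.6 Pa.
CL = 2W/(ρv²S) = 2×658.25/(1.24×21.5²×2.73) = 0.8413.
CD = 0.0438 + 0.0675 × 0.8413² = 0.09158.
L/D = CL/CD = 0.8413 / 0.09158 = 9.19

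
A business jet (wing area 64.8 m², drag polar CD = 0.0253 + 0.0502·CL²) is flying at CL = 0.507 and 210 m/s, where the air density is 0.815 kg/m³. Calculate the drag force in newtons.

D = 44500 N

CD = 0.0253 + 0.0502 × 0.507² = 0.0382
D = ½ρv²S·CD = ½ × 0.815 × 210² × 64.8 × 0.0382 = 44500 N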